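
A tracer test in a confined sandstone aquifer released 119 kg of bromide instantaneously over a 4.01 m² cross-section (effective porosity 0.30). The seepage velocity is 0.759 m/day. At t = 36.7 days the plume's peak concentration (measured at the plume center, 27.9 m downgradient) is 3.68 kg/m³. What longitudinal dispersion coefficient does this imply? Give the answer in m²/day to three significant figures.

At the plume center C_max = M/(n_e·A·√(4πDt)), so D = M²/(4πt·(n_e·A·C_max)²).
n_e·A·C_max = 0.30 × 4.01 × 3.68 = 4.427 kg/m.
D = 119²/(4π × 36.7 × 4.427²) = 1.57 m²/day.

1.57 m²/day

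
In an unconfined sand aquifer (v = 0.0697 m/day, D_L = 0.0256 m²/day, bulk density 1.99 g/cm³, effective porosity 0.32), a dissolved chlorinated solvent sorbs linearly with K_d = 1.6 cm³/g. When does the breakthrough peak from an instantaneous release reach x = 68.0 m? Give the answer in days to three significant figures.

10600 days

Retardation factor R = 1 + ρ_b·K_d/n = 1 + 1.99 × 1.6/0.32 = 10.95.
Sorption retards both mechanisms: v_R = v/R = 0.006365 m/day, D_R = D/R = 0.002338 m²/day.
Peak time from v_R²t² + 2D_R t − x² = 0: t = (√(D_R² + v_R²x²) − D_R)/v_R².
√(D_R² + v_R²x²) = √(0.002338² + 0.006365² × 68.0²) = 0.4328; v_R² = 4.051e-05.
t = (0.4328 − 0.002338)/4.051e-05 = 10600 days.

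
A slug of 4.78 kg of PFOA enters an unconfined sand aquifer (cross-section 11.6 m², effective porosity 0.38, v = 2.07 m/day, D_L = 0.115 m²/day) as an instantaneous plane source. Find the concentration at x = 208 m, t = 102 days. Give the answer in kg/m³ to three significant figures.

For an instantaneous plane source, C(x,t) = M/(n_e·A·√(4πDt)) · exp(−(x−vt)²/(4Dt)), with n_e·A the pore (flow) area.
Plume center vt = 2.07 × 102 = 211.14 m, so the well at 208 m is 3.14 m upgradient of the peak.
√(4πDt) = 12.14 m, giving peak height M/(n_e·A·√(4πDt)) = 4.78/(0.38 × 11.6 × 12.14) = 0.08932 kg/m³.
(x−vt)²/(4Dt) = (-3.14)²/(4 × 0.115 × 102) = 0.2101; exp(−0.2101) = 0.8105.
C = 0.08932 × 0.8105 = 0.0724 kg/m³.

0.0724 kg/m³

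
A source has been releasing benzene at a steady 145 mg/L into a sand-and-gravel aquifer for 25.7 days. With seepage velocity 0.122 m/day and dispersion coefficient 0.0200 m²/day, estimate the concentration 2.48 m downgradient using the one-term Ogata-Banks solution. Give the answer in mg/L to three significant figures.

For a continuous step input, C/C₀ ≈ ½·erfc((x−vt)/(2√(Dt))).
vt = 0.122 × 25.7 = 3.1354 m and 2√(Dt) = 2√(0.0200 × 25.7) = 1.434 m.
Argument (x−vt)/(2√(Dt)) = (2.48 − 3.1354)/1.434 = -0.4570; ½·erfc(-0.4570) = 0.7410.
C = 145 × 0.7410 = 107 mg/L.

107 mg/L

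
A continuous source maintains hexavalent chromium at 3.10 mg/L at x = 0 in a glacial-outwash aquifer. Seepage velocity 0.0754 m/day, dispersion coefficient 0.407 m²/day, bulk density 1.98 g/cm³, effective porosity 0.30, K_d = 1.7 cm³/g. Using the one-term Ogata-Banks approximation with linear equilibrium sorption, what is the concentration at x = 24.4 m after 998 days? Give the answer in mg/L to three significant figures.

Retardation factor R = 1 + ρ_b·K_d/n = 1 + 1.98 × 1.7/0.30 = 12.22.
Sorption retards both mechanisms: v_R = v/R = 0.006170 m/day, D_R = D/R = 0.03331 m²/day.
v_R·t = 0.006170 × 998 = 6.15766 m; 2√(D_R t) = 11.53 m; argument = (24.4 − 6.15766)/11.53 = 1.582.
C = C₀ × ½·erfc(1.582) = 3.10 × 0.01263 = 0.0392 mg/L.

0.0392 mg/L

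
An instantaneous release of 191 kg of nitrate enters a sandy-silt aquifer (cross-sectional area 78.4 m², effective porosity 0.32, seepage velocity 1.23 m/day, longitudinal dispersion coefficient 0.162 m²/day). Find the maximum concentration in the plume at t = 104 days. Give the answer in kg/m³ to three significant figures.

The peak of an instantaneous 1D plume sits at x = vt; there the Gaussian factor is 1 and C_max = M/(n_e·A·√(4πDt)), where n_e·A is the pore area the mass is dissolved in.
√(4πDt) = √(4π × 0.162 × 104) = 14.55 m, so C_max = 191/(0.32 × 78.4 × 14.55) = 0.523 kg/m³.

0.523 kg/m³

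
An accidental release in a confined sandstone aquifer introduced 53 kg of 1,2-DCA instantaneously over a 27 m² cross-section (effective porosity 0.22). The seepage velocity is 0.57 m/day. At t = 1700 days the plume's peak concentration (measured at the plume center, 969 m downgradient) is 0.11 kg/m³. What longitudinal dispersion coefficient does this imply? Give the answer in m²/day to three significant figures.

0.308 m²/day

At the plume center C_max = M/(n_e·A·√(4πDt)), so D = M²/(4πt·(n_e·A·C_max)²).
n_e·A·C_max = 0.22 × 27 × 0.11 = 0.6534 kg/m.
D = 53²/(4π × 1700 × 0.6534²) = 0.308 m²/day.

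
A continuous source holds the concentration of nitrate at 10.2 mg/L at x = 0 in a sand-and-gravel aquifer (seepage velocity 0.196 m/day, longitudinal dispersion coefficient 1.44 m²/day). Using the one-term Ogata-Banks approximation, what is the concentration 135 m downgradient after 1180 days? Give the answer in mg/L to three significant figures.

9.70 mg/L

For a continuous step input, C/C₀ ≈ ½·erfc((x−vt)/(2√(Dt))).
vt = 0.196 × 1180 = 231.28 m and 2√(Dt) = 2√(1.44 × 1180) = 82.44 m.
Argument (x−vt)/(2√(Dt)) = (135 − 231.28)/82.44 = -1.168; ½·erfc(-1.168) = 0.9507.
C = 10.2 × 0.9507 = 9.70 mg/L.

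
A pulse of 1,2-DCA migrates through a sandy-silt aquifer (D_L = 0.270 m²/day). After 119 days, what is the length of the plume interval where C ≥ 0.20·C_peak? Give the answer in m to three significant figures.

The plume is Gaussian with σ = √(2Dt) = √(2 × 0.270 × 119) = 8.016 m.
C/C_peak = exp(−Δx²/(2σ²)) = 0.20 ⇒ Δx = σ·√(−2 ln 0.20) = 8.016 × 1.794 = 14.38 m.
Width = 2Δx = 28.8 m.

28.8 m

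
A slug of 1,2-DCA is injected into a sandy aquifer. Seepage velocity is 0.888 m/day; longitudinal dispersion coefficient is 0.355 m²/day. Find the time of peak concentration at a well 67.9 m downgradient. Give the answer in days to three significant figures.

For the 1D instantaneous-source solution, setting ∂C/∂t = 0 at fixed x gives v²t² + 2Dt − x² = 0, so t = (√(D² + v²x²) − D)/v².
√(D² + v²x²) = √(0.355² + 0.888² × 67.9²) = 60.30; v² = 0.788544.
t = (60.30 − 0.355)/0.788544 = 76.0 days (vs. the pure-advection estimate x/v = 76.5 d).

76.0 days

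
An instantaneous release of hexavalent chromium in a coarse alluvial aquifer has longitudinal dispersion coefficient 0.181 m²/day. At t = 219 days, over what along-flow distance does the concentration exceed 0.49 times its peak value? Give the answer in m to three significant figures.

The plume is Gaussian with σ = √(2Dt) = √(2 × 0.181 × 219) = 8.904 m.
C/C_peak = exp(−Δx²/(2σ²)) = 0.49 ⇒ Δx = σ·√(−2 ln 0.49) = 8.904 × 1.194 = 10.63 m.
Width = 2Δx = 21.3 m.

21.3 m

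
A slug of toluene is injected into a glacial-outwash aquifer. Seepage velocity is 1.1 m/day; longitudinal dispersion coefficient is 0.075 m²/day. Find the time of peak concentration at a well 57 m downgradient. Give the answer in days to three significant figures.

51.8 days

For the 1D instantaneous-source solution, setting ∂C/∂t = 0 at fixed x gives v²t² + 2Dt − x² = 0, so t = (√(D² + v²x²) − D)/v².
√(D² + v²x²) = √(0.075² + 1.1² × 57²) = 62.70; v² = 1.21.
t = (62.70 − 0.075)/1.21 = 51.8 days (vs. the pure-advection estimate x/v = 51.8 d).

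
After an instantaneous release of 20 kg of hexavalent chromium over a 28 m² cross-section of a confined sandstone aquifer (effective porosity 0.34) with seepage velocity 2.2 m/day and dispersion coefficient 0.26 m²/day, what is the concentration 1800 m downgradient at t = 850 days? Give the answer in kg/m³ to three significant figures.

0.000156 kg/m³

For an instantaneous plane source, C(x,t) = M/(n_e·A·√(4πDt)) · exp(−(x−vt)²/(4Dt)), with n_e·A the pore (flow) area.
Plume center vt = 2.2 × 850 = 1870 m, so the well at 1800 m is 70 m upgradient of the peak.
√(4πDt) = 52.70 m, giving peak height M/(n_e·A·√(4πDt)) = 20/(0.34 × 28 × 52.70) = 0.03986 kg/m³.
(x−vt)²/(4Dt) = (-70)²/(4 × 0.26 × 850) = 5.543; exp(−5.543) = 0.003915.
C = 0.03986 × 0.003915 = 0.000156 kg/m³.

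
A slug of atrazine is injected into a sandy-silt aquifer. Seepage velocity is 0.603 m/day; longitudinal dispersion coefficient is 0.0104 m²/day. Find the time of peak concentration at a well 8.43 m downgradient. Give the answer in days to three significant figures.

14.0 days

For the 1D instantaneous-source solution, setting ∂C/∂t = 0 at fixed x gives v²t² + 2Dt − x² = 0, so t = (√(D² + v²x²) − D)/v².
√(D² + v²x²) = √(0.0104² + 0.603² × 8.43²) = 5.083; v² = 0.363609.
t = (5.083 − 0.0104)/0.363609 = 14.0 days (vs. the pure-advection estimate x/v = 14.0 d).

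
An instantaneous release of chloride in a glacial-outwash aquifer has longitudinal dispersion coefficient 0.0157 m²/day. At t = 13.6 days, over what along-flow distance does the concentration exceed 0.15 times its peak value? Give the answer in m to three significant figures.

2.55 m

The plume is Gaussian with σ = √(2Dt) = √(2 × 0.0157 × 13.6) = 0.6535 m.
C/C_peak = exp(−Δx²/(2σ²)) = 0.15 ⇒ Δx = σ·√(−2 ln 0.15) = 0.6535 × 1.948 = 1.273 m.
Width = 2Δx = 2.55 m.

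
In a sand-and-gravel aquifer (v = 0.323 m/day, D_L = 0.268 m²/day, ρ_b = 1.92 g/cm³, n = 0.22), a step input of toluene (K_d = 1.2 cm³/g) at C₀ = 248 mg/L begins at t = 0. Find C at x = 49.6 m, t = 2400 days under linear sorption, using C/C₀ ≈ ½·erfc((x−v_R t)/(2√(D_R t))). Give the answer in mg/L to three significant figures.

Retardation factor R = 1 + ρ_b·K_d/n = 1 + 1.92 × 1.2/0.22 = 11.47.
Sorption retards both mechanisms: v_R = v/R = 0.02816 m/day, D_R = D/R = 0.02337 m²/day.
v_R·t = 0.02816 × 2400 = 67.584 m; 2√(D_R t) = 14.98 m; argument = (49.6 − 67.584)/14.98 = -1.201.
C = C₀ × ½·erfc(-1.201) = 248 × 0.9553 = 237 mg/L.

237 mg/L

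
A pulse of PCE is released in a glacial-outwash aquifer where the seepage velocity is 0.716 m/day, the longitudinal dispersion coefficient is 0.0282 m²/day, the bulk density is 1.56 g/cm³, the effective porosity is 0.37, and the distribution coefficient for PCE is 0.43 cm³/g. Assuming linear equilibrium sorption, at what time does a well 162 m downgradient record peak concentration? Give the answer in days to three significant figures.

Retardation factor R = 1 + ρ_b·K_d/n = 1 + 1.56 × 0.43/0.37 = 2.813.
Sorption retards both mechanisms: v_R = v/R = 0.2545 m/day, D_R = D/R = 0.01002 m²/day.
Peak time from v_R²t² + 2D_R t − x² = 0: t = (√(D_R² + v_R²x²) − D_R)/v_R².
√(D_R² + v_R²x²) = √(0.01002² + 0.2545² × 162²) = 41.23; v_R² = 0.06477.
t = (41.23 − 0.01002)/0.06477 = 636 days.

636 days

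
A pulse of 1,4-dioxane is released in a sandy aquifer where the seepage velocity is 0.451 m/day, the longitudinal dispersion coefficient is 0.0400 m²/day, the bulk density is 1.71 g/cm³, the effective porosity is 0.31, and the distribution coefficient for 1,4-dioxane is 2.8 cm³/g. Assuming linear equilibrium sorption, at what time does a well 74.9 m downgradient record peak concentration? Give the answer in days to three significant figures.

2730 days

Retardation factor R = 1 + ρ_b·K_d/n = 1 + 1.71 × 2.8/0.31 = 16.45.
Sorption retards both mechanisms: v_R = v/R = 0.02742 m/day, D_R = D/R = 0.002432 m²/day.
Peak time from v_R²t² + 2D_R t − x² = 0: t = (√(D_R² + v_R²x²) − D_R)/v_R².
√(D_R² + v_R²x²) = √(0.002432² + 0.02742² × 74.9²) = 2.054; v_R² = 0.0007519.
t = (2.054 − 0.002432)/0.0007519 = 2730 days.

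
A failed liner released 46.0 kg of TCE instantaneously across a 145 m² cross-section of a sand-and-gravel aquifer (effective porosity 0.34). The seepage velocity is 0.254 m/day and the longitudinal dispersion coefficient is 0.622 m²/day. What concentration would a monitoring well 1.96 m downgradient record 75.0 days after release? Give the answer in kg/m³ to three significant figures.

For an instantaneous plane source, C(x,t) = M/(n_e·A·√(4πDt)) · exp(−(x−vt)²/(4Dt)), with n_e·A the pore (flow) area.
Plume center vt = 0.254 × 75.0 = 19.05 m, so the well at 1.96 m is 17.09 m upgradient of the peak.
√(4πDt) = 24.21 m, giving peak height M/(n_e·A·√(4πDt)) = 46.0/(0.34 × 145 × 24.21) = 0.03854 kg/m³.
(x−vt)²/(4Dt) = (-17.09)²/(4 × 0.622 × 75.0) = 1.565; exp(−1.565) = 0.2091.
C = 0.03854 × 0.2091 = 0.00806 kg/m³.

0.00806 kg/m³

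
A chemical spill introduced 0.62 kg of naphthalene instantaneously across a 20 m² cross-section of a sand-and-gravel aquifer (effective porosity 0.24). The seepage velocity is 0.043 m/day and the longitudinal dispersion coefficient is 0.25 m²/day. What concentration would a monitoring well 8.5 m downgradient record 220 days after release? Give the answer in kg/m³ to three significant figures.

For an instantaneous plane source, C(x,t) = M/(n_e·A·√(4πDt)) · exp(−(x−vt)²/(4Dt)), with n_e·A the pore (flow) area.
Plume center vt = 0.043 × 220 = 9.46 m, so the well at 8.5 m is 0.96 m upgradient of the peak.
√(4πDt) = 26.29 m, giving peak height M/(n_e·A·√(4πDt)) = 0.62/(0.24 × 20 × 26.29) = 0.004913 kg/m³.
(x−vt)²/(4Dt) = (-0.96)²/(4 × 0.25 × 220) = 0.004189; exp(−0.004189) = 0.9958.
C = 0.004913 × 0.9958 = 0.00489 kg/m³.

0.00489 kg/m³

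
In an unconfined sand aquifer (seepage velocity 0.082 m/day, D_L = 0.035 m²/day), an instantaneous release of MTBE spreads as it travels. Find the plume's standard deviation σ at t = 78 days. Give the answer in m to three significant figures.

2.34 m

Dispersive spreading gives a Gaussian with σ² = 2Dt; advection only shifts the center.
σ = √(2 × 0.035 × 78) = 2.34 m.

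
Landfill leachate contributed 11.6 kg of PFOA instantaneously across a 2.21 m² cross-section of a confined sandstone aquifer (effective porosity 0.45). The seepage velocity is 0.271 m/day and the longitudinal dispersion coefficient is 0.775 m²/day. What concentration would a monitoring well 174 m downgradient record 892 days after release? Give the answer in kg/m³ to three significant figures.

For an instantaneous plane source, C(x,t) = M/(n_e·A·√(4πDt)) · exp(−(x−vt)²/(4Dt)), with n_e·A the pore (flow) area.
Plume center vt = 0.271 × 892 = 241.732 m, so the well at 174 m is 67.732 m upgradient of the peak.
√(4πDt) = 93.20 m, giving peak height M/(n_e·A·√(4πDt)) = 11.6/(0.45 × 2.21 × 93.20) = 0.1252 kg/m³.
(x−vt)²/(4Dt) = (-67.732)²/(4 × 0.775 × 892) = 1.659; exp(−1.659) = 0.1903.
C = 0.1252 × 0.1903 = 0.0238 kg/m³.

0.0238 kg/m³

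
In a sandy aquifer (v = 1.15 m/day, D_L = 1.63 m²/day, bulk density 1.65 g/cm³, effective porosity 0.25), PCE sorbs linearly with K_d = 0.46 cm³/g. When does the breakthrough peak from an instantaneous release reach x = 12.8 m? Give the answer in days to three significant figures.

Retardation factor R = 1 + ρ_b·K_d/n = 1 + 1.65 × 0.46/0.25 = 4.036.
Sorption retards both mechanisms: v_R = v/R = 0.2849 m/day, D_R = D/R = 0.4039 m²/day.
Peak time from v_R²t² + 2D_R t − x² = 0: t = (√(D_R² + v_R²x²) − D_R)/v_R².
√(D_R² + v_R²x²) = √(0.4039² + 0.2849² × 12.8²) = 3.669; v_R² = 0.08117.
t = (3.669 − 0.4039)/0.08117 = 40.2 days.

40.2 days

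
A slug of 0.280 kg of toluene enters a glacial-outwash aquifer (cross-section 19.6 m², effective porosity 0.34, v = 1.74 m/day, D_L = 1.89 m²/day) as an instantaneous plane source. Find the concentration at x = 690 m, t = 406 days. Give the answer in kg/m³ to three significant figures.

0.000392 kg/m³

For an instantaneous plane source, C(x,t) = M/(n_e·A·√(4πDt)) · exp(−(x−vt)²/(4Dt)), with n_e·A the pore (flow) area.
Plume center vt = 1.74 × 406 = 706.44 m, so the well at 690 m is 16.44 m upgradient of the peak.
√(4πDt) = 98.20 m, giving peak height M/(n_e·A·√(4πDt)) = 0.280/(0.34 × 19.6 × 98.20) = 0.0004279 kg/m³.
(x−vt)²/(4Dt) = (-16.44)²/(4 × 1.89 × 406) = 0.08806; exp(−0.08806) = 0.9157.
C = 0.0004279 × 0.9157 = 0.000392 kg/m³.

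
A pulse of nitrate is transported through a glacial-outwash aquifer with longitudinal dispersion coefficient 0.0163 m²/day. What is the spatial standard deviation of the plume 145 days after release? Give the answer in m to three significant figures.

Dispersive spreading gives a Gaussian with σ² = 2Dt; advection only shifts the center.
σ = √(2 × 0.0163 × 145) = 2.17 m.

2.17 m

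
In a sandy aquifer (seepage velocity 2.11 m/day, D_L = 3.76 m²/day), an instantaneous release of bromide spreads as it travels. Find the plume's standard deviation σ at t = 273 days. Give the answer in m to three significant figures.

Dispersive spreading gives a Gaussian with σ² = 2Dt; advection only shifts the center.
σ = √(2 × 3.76 × 273) = 45.3 m.

45.3 m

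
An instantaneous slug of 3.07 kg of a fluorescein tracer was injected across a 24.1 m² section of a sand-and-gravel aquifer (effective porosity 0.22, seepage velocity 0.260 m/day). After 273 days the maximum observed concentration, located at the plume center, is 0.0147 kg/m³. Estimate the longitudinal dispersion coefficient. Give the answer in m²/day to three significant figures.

At the plume center C_max = M/(n_e·A·√(4πDt)), so D = M²/(4πt·(n_e·A·C_max)²).
n_e·A·C_max = 0.22 × 24.1 × 0.0147 = 0.07794 kg/m.
D = 3.07²/(4π × 273 × 0.07794²) = 0.452 m²/day.

0.452 m²/day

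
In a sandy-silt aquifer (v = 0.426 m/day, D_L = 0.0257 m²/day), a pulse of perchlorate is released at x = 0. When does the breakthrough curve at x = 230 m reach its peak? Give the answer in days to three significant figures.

For the 1D instantaneous-source solution, setting ∂C/∂t = 0 at fixed x gives v²t² + 2Dt − x² = 0, so t = (√(D² + v²x²) − D)/v².
√(D² + v²x²) = √(0.0257² + 0.426² × 230²) = 97.98; v² = 0.181476.
t = (97.98 − 0.0257)/0.181476 = 540 days (vs. the pure-advection estimate x/v = 540 d).

540 days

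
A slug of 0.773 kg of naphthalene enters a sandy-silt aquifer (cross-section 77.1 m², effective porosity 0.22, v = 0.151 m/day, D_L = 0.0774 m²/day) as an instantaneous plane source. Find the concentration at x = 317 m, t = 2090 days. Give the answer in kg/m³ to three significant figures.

For an instantaneous plane source, C(x,t) = M/(n_e·A·√(4πDt)) · exp(−(x−vt)²/(4Dt)), with n_e·A the pore (flow) area.
Plume center vt = 0.151 × 2090 = 315.59 m, so the well at 317 m is 1.41 m downgradient of the peak.
√(4πDt) = 45.09 m, giving peak height M/(n_e·A·√(4πDt)) = 0.773/(0.22 × 77.1 × 45.09) = 0.001011 kg/m³.
(x−vt)²/(4Dt) = (1.41)²/(4 × 0.0774 × 2090) = 0.003072; exp(−0.003072) = 0.9969.
C = 0.001011 × 0.9969 = 0.00101 kg/m³.

0.00101 kg/m³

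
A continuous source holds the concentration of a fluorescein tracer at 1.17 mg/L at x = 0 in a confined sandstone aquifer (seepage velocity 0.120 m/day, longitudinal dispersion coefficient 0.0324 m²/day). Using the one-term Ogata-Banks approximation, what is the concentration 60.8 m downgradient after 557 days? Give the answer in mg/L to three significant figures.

0.986 mg/L

For a continuous step input, C/C₀ ≈ ½·erfc((x−vt)/(2√(Dt))).
vt = 0.120 × 557 = 66.84 m and 2√(Dt) = 2√(0.0324 × 557) = 8.496 m.
Argument (x−vt)/(2√(Dt)) = (60.8 − 66.84)/8.496 = -0.7109; ½·erfc(-0.7109) = 0.8426.
C = 1.17 × 0.8426 = 0.986 mg/L.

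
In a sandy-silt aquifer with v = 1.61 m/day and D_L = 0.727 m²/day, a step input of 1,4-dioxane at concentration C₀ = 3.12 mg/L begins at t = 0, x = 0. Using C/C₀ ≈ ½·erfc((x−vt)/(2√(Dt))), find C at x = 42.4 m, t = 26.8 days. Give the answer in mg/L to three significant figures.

For a continuous step input, C/C₀ ≈ ½·erfc((x−vt)/(2√(Dt))).
vt = 1.61 × 26.8 = 43.148 m and 2√(Dt) = 2√(0.727 × 26.8) = 8.828 m.
Argument (x−vt)/(2√(Dt)) = (42.4 − 43.148)/8.828 = -0.08473; ½·erfc(-0.08473) = 0.5477.
C = 3.12 × 0.5477 = 1.71 mg/L.

1.71 mg/L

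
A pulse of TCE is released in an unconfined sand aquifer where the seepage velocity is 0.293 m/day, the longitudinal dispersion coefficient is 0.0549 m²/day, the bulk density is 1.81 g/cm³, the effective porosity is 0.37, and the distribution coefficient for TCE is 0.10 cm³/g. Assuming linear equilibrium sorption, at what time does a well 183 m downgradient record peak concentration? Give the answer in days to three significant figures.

Retardation factor R = 1 + ρ_b·K_d/n = 1 + 1.81 × 0.10/0.37 = 1.489.
Sorption retards both mechanisms: v_R = v/R = 0.1968 m/day, D_R = D/R = 0.03687 m²/day.
Peak time from v_R²t² + 2D_R t − x² = 0: t = (√(D_R² + v_R²x²) − D_R)/v_R².
√(D_R² + v_R²x²) = √(0.03687² + 0.1968² × 183²) = 36.01; v_R² = 0.03873.
t = (36.01 − 0.03687)/0.03873 = 929 days.

929 days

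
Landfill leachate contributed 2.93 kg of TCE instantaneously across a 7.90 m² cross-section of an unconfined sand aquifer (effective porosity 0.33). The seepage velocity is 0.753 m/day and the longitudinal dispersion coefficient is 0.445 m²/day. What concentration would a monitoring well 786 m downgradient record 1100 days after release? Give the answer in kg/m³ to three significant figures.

0.00575 kg/m³

For an instantaneous plane source, C(x,t) = M/(n_e·A·√(4πDt)) · exp(−(x−vt)²/(4Dt)), with n_e·A the pore (flow) area.
Plume center vt = 0.753 × 1100 = 828.3 m, so the well at 786 m is 42.3 m upgradient of the peak.
√(4πDt) = 78.43 m, giving peak height M/(n_e·A·√(4πDt)) = 2.93/(0.33 × 7.90 × 78.43) = 0.01433 kg/m³.
(x−vt)²/(4Dt) = (-42.3)²/(4 × 0.445 × 1100) = 0.9138; exp(−0.9138) = 0.4010.
C = 0.01433 × 0.4010 = 0.00575 kg/m³.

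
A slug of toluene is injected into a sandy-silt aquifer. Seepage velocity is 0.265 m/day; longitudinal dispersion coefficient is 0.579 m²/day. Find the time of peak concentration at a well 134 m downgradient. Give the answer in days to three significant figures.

For the 1D instantaneous-source solution, setting ∂C/∂t = 0 at fixed x gives v²t² + 2Dt − x² = 0, so t = (√(D² + v²x²) − D)/v².
√(D² + v²x²) = √(0.579² + 0.265² × 134²) = 35.51; v² = 0.070225.
t = (35.51 − 0.579)/0.070225 = 497 days (vs. the pure-advection estimate x/v = 506 d).

497 days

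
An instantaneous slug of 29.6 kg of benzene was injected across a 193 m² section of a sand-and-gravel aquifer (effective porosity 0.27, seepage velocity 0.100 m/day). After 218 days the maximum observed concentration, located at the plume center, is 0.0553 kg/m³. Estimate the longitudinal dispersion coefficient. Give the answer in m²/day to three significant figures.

At the plume center C_max = M/(n_e·A·√(4πDt)), so D = M²/(4πt·(n_e·A·C_max)²).
n_e·A·C_max = 0.27 × 193 × 0.0553 = 2.882 kg/m.
D = 29.6²/(4π × 218 × 2.882²) = 0.0385 m²/day.

0.0385 m²/day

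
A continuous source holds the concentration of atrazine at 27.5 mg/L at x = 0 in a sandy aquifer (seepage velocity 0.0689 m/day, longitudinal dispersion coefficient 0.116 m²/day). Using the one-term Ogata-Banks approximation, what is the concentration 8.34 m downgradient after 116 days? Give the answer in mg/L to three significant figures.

13.0 mg/L

For a continuous step input, C/C₀ ≈ ½·erfc((x−vt)/(2√(Dt))).
vt = 0.0689 × 116 = 7.9924 m and 2√(Dt) = 2√(0.116 × 116) = 7.336 m.
Argument (x−vt)/(2√(Dt)) = (8.34 − 7.9924)/7.336 = 0.04738; ½·erfc(0.04738) = 0.4733.
C = 27.5 × 0.4733 = 13.0 mg/L.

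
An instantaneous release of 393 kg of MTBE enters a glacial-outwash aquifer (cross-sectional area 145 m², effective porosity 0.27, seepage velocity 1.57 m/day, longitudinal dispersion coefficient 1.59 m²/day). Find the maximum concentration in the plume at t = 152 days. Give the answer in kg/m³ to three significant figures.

0.182 kg/m³

The peak of an instantaneous 1D plume sits at x = vt; there the Gaussian factor is 1 and C_max = M/(n_e·A·√(4πDt)), where n_e·A is the pore area the mass is dissolved in.
√(4πDt) = √(4π × 1.59 × 152) = 55.11 m, so C_max = 393/(0.27 × 145 × 55.11) = 0.182 kg/m³.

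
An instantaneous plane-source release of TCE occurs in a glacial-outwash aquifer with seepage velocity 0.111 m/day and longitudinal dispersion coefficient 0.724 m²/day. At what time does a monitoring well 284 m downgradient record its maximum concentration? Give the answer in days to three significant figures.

2500 days

For the 1D instantaneous-source solution, setting ∂C/∂t = 0 at fixed x gives v²t² + 2Dt − x² = 0, so t = (√(D² + v²x²) − D)/v².
√(D² + v²x²) = √(0.724² + 0.111² × 284²) = 31.53; v² = 0.012321.
t = (31.53 − 0.724)/0.012321 = 2500 days (vs. the pure-advection estimate x/v = 2560 d).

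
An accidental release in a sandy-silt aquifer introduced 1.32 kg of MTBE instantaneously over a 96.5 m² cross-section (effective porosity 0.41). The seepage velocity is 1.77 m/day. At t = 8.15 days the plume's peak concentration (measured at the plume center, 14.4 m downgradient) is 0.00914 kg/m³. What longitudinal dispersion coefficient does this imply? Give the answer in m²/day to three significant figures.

At the plume center C_max = M/(n_e·A·√(4πDt)), so D = M²/(4πt·(n_e·A·C_max)²).
n_e·A·C_max = 0.41 × 96.5 × 0.00914 = 0.3616 kg/m.
D = 1.32²/(4π × 8.15 × 0.3616²) = 0.130 m²/day.

0.130 m²/day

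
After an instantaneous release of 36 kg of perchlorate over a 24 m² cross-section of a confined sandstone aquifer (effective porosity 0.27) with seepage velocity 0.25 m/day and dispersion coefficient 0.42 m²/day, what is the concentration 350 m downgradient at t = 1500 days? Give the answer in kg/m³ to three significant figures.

For an instantaneous plane source, C(x,t) = M/(n_e·A·√(4πDt)) · exp(−(x−vt)²/(4Dt)), with n_e·A the pore (flow) area.
Plume center vt = 0.25 × 1500 = 375 m, so the well at 350 m is 25 m upgradient of the peak.
√(4πDt) = 88.98 m, giving peak height M/(n_e·A·√(4πDt)) = 36/(0.27 × 24 × 88.98) = 0.06244 kg/m³.
(x−vt)²/(4Dt) = (-25)²/(4 × 0.42 × 1500) = 0.2480; exp(−0.2480) = 0.7804.
C = 0.06244 × 0.7804 = 0.0487 kg/m³.

0.0487 kg/m³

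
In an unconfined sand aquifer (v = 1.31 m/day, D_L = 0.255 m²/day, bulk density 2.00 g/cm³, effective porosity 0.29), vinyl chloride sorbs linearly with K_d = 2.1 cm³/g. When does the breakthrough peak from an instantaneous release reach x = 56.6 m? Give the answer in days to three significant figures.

667 days

Retardation factor R = 1 + ρ_b·K_d/n = 1 + 2.00 × 2.1/0.29 = 15.48.
Sorption retards both mechanisms: v_R = v/R = 0.08463 m/day, D_R = D/R = 0.01647 m²/day.
Peak time from v_R²t² + 2D_R t − x² = 0: t = (√(D_R² + v_R²x²) − D_R)/v_R².
√(D_R² + v_R²x²) = √(0.01647² + 0.08463² × 56.6²) = 4.790; v_R² = 0.007162.
t = (4.790 − 0.01647)/0.007162 = 667 days.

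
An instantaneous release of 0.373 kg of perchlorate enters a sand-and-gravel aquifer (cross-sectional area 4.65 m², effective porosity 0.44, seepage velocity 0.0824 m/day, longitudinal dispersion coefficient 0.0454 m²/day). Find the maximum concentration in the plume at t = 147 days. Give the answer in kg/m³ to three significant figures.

The peak of an instantaneous 1D plume sits at x = vt; there the Gaussian factor is 1 and C_max = M/(n_e·A·√(4πDt)), where n_e·A is the pore area the mass is dissolved in.
√(4πDt) = √(4π × 0.0454 × 147) = 9.158 m, so C_max = 0.373/(0.44 × 4.65 × 9.158) = 0.0199 kg/m³.

0.0199 kg/m³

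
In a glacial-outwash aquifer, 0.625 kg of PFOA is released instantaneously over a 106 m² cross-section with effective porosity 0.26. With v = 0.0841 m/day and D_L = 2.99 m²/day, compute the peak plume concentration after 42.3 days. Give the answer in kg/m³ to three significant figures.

The peak of an instantaneous 1D plume sits at x = vt; there the Gaussian factor is 1 and C_max = M/(n_e·A·√(4πDt)), where n_e·A is the pore area the mass is dissolved in.
√(4πDt) = √(4π × 2.99 × 42.3) = 39.87 m, so C_max = 0.625/(0.26 × 106 × 39.87) = 0.000569 kg/m³.

0.000569 kg/m³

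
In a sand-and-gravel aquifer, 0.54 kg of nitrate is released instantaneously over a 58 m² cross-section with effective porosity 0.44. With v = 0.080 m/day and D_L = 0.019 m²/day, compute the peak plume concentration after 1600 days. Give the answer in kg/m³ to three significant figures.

0.00108 kg/m³

The peak of an instantaneous 1D plume sits at x = vt; there the Gaussian factor is 1 and C_max = M/(n_e·A·√(4πDt)), where n_e·A is the pore area the mass is dissolved in.
√(4πDt) = √(4π × 0.019 × 1600) = 19.55 m, so C_max = 0.54/(0.44 × 58 × 19.55) = 0.00108 kg/m³.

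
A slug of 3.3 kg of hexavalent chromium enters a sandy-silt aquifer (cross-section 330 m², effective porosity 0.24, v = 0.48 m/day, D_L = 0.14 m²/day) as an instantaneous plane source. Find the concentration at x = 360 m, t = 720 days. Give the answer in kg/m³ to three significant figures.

0.000700 kg/m³

For an instantaneous plane source, C(x,t) = M/(n_e·A·√(4πDt)) · exp(−(x−vt)²/(4Dt)), with n_e·A the pore (flow) area.
Plume center vt = 0.48 × 720 = 345.6 m, so the well at 360 m is 14.4 m downgradient of the peak.
√(4πDt) = 35.59 m, giving peak height M/(n_e·A·√(4πDt)) = 3.3/(0.24 × 330 × 35.59) = 0.001171 kg/m³.
(x−vt)²/(4Dt) = (14.4)²/(4 × 0.14 × 720) = 0.5143; exp(−0.5143) = 0.5979.
C = 0.001171 × 0.5979 = 0.000700 kg/m³.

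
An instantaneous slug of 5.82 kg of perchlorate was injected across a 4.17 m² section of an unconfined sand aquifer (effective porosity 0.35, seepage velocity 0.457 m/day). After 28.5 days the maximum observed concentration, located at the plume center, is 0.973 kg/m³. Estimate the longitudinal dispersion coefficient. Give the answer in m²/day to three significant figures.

At the plume center C_max = M/(n_e·A·√(4πDt)), so D = M²/(4πt·(n_e·A·C_max)²).
n_e·A·C_max = 0.35 × 4.17 × 0.973 = 1.420 kg/m.
D = 5.82²/(4π × 28.5 × 1.420²) = 0.0469 m²/day.

0.0469 m²/day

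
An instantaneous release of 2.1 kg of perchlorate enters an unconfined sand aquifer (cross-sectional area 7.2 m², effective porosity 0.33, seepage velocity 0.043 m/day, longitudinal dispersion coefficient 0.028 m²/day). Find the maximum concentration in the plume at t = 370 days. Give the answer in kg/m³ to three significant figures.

The peak of an instantaneous 1D plume sits at x = vt; there the Gaussian factor is 1 and C_max = M/(n_e·A·√(4πDt)), where n_e·A is the pore area the mass is dissolved in.
√(4πDt) = √(4π × 0.028 × 370) = 11.41 m, so C_max = 2.1/(0.33 × 7.2 × 11.41) = 0.0775 kg/m³.

0.0775 kg/m³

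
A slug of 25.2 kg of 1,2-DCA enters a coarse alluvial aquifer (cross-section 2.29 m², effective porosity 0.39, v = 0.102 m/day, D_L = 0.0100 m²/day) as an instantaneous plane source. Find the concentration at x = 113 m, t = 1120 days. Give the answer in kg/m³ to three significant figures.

2.30 kg/m³

For an instantaneous plane source, C(x,t) = M/(n_e·A·√(4πDt)) · exp(−(x−vt)²/(4Dt)), with n_e·A the pore (flow) area.
Plume center vt = 0.102 × 1120 = 114.24 m, so the well at 113 m is 1.24 m upgradient of the peak.
√(4πDt) = 11.86 m, giving peak height M/(n_e·A·√(4πDt)) = 25.2/(0.39 × 2.29 × 11.86) = 2.379 kg/m³.
(x−vt)²/(4Dt) = (-1.24)²/(4 × 0.0100 × 1120) = 0.03432; exp(−0.03432) = 0.9663.
C = 2.379 × 0.9663 = 2.30 kg/m³.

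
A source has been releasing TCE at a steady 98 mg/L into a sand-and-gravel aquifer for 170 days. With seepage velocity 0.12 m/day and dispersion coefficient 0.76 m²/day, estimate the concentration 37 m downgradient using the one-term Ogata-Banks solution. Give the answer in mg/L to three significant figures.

14.8 mg/L

For a continuous step input, C/C₀ ≈ ½·erfc((x−vt)/(2√(Dt))).
vt = 0.12 × 170 = 20.4 m and 2√(Dt) = 2√(0.76 × 170) = 22.73 m.
Argument (x−vt)/(2√(Dt)) = (37 − 20.4)/22.73 = 0.7303; ½·erfc(0.7303) = 0.1508.
C = 98 × 0.1508 = 14.8 mg/L.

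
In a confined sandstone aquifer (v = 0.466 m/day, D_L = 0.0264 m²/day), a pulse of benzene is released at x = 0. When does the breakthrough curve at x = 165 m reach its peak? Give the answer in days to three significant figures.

For the 1D instantaneous-source solution, setting ∂C/∂t = 0 at fixed x gives v²t² + 2Dt − x² = 0, so t = (√(D² + v²x²) − D)/v².
√(D² + v²x²) = √(0.0264² + 0.466² × 165²) = 76.89; v² = 0.217156.
t = (76.89 − 0.0264)/0.217156 = 354 days (vs. the pure-advection estimate x/v = 354 d).

354 days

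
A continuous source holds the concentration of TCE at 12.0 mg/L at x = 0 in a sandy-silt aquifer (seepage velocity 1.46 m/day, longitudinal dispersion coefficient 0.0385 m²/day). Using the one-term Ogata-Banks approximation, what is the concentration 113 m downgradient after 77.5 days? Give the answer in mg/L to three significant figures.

For a continuous step input, C/C₀ ≈ ½·erfc((x−vt)/(2√(Dt))).
vt = 1.46 × 77.5 = 113.15 m and 2√(Dt) = 2√(0.0385 × 77.5) = 3.455 m.
Argument (x−vt)/(2√(Dt)) = (113 − 113.15)/3.455 = -0.04342; ½·erfc(-0.04342) = 0.5245.
C = 12.0 × 0.5245 = 6.29 mg/L.

6.29 mg/L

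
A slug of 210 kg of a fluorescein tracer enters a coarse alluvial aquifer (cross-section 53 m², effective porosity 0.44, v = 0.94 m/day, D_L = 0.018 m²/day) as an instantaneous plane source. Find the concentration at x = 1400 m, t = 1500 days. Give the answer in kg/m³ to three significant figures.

0.194 kg/m³

For an instantaneous plane source, C(x,t) = M/(n_e·A·√(4πDt)) · exp(−(x−vt)²/(4Dt)), with n_e·A the pore (flow) area.
Plume center vt = 0.94 × 1500 = 1410 m, so the well at 1400 m is 10 m upgradient of the peak.
√(4πDt) = 18.42 m, giving peak height M/(n_e·A·√(4πDt)) = 210/(0.44 × 53 × 18.42) = 0.4889 kg/m³.
(x−vt)²/(4Dt) = (-10)²/(4 × 0.018 × 1500) = 0.9259; exp(−0.9259) = 0.3962.
C = 0.4889 × 0.3962 = 0.194 kg/m³.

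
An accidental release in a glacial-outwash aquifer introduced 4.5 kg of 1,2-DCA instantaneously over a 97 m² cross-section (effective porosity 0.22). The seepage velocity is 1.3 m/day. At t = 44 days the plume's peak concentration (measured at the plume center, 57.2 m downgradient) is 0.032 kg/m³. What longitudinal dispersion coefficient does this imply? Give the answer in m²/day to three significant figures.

At the plume center C_max = M/(n_e·A·√(4πDt)), so D = M²/(4πt·(n_e·A·C_max)²).
n_e·A·C_max = 0.22 × 97 × 0.032 = 0.6829 kg/m.
D = 4.5²/(4π × 44 × 0.6829²) = 0.0785 m²/day.

0.0785 m²/day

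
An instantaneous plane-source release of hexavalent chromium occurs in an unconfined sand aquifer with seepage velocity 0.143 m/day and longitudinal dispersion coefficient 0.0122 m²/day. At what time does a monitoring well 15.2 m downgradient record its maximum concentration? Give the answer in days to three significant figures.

For the 1D instantaneous-source solution, setting ∂C/∂t = 0 at fixed x gives v²t² + 2Dt − x² = 0, so t = (√(D² + v²x²) − D)/v².
√(D² + v²x²) = √(0.0122² + 0.143² × 15.2²) = 2.174; v² = 0.020449.
t = (2.174 − 0.0122)/0.020449 = 106 days (vs. the pure-advection estimate x/v = 106 d).

106 days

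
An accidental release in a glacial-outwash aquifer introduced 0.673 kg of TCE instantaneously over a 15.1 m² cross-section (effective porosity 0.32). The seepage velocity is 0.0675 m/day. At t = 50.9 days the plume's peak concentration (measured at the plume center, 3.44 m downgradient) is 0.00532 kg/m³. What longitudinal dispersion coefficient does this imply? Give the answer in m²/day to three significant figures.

At the plume center C_max = M/(n_e·A·√(4πDt)), so D = M²/(4πt·(n_e·A·C_max)²).
n_e·A·C_max = 0.32 × 15.1 × 0.00532 = 0.02571 kg/m.
D = 0.673²/(4π × 50.9 × 0.02571²) = 1.07 m²/day.

1.07 m²/day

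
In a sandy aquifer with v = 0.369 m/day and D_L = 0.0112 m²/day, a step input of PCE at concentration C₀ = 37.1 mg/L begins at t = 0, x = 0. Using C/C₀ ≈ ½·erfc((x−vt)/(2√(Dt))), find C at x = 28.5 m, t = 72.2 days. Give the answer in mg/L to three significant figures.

For a continuous step input, C/C₀ ≈ ½·erfc((x−vt)/(2√(Dt))).
vt = 0.369 × 72.2 = 26.6418 m and 2√(Dt) = 2√(0.0112 × 72.2) = 1.798 m.
Argument (x−vt)/(2√(Dt)) = (28.5 − 26.6418)/1.798 = 1.033; ½·erfc(1.033) = 0.07202.
C = 37.1 × 0.07202 = 2.67 mg/L.

2.67 mg/L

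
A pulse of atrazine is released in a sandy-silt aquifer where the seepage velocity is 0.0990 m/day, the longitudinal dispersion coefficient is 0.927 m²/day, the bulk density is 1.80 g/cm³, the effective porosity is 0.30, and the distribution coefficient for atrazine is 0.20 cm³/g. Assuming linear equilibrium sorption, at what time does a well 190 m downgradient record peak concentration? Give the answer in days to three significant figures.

Retardation factor R = 1 + ρ_b·K_d/n = 1 + 1.80 × 0.20/0.30 = 2.200.
Sorption retards both mechanisms: v_R = v/R = 0.04500 m/day, D_R = D/R = 0.4214 m²/day.
Peak time from v_R²t² + 2D_R t − x² = 0: t = (√(D_R² + v_R²x²) − D_R)/v_R².
√(D_R² + v_R²x²) = √(0.4214² + 0.04500² × 190²) = 8.560; v_R² = 0.002025.
t = (8.560 − 0.4214)/0.002025 = 4020 days.

4020 days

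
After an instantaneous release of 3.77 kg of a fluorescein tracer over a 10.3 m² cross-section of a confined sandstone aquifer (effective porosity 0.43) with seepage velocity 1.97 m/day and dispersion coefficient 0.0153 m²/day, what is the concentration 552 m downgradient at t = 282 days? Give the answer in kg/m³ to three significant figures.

0.0559 kg/m³

For an instantaneous plane source, C(x,t) = M/(n_e·A·√(4πDt)) · exp(−(x−vt)²/(4Dt)), with n_e·A the pore (flow) area.
Plume center vt = 1.97 × 282 = 555.54 m, so the well at 552 m is 3.54 m upgradient of the peak.
√(4πDt) = 7.363 m, giving peak height M/(n_e·A·√(4πDt)) = 3.77/(0.43 × 10.3 × 7.363) = 0.1156 kg/m³.
(x−vt)²/(4Dt) = (-3.54)²/(4 × 0.0153 × 282) = 0.7261; exp(−0.7261) = 0.4838.
C = 0.1156 × 0.4838 = 0.0559 kg/m³.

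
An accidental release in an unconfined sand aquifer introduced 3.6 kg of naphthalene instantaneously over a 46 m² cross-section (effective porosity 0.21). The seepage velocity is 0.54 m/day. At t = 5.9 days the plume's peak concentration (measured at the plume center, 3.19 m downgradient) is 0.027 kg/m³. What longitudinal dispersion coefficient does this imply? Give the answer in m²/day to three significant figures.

2.57 m²/day

At the plume center C_max = M/(n_e·A·√(4πDt)), so D = M²/(4πt·(n_e·A·C_max)²).
n_e·A·C_max = 0.21 × 46 × 0.027 = 0.2608 kg/m.
D = 3.6²/(4π × 5.9 × 0.2608²) = 2.57 m²/day.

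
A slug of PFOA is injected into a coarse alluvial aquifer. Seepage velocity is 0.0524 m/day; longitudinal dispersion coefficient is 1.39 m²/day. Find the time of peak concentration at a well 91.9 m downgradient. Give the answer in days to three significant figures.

1320 days

For the 1D instantaneous-source solution, setting ∂C/∂t = 0 at fixed x gives v²t² + 2Dt − x² = 0, so t = (√(D² + v²x²) − D)/v².
√(D² + v²x²) = √(1.39² + 0.0524² × 91.9²) = 5.012; v² = 0.00274576.
t = (5.012 − 1.39)/0.00274576 = 1320 days (vs. the pure-advection estimate x/v = 1750 d).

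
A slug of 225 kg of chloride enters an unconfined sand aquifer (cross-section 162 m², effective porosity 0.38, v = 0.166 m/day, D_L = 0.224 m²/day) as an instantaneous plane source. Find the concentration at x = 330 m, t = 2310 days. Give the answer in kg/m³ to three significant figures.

0.0114 kg/m³

For an instantaneous plane source, C(x,t) = M/(n_e·A·√(4πDt)) · exp(−(x−vt)²/(4Dt)), with n_e·A the pore (flow) area.
Plume center vt = 0.166 × 2310 = 383.46 m, so the well at 330 m is 53.46 m upgradient of the peak.
√(4πDt) = 80.64 m, giving peak height M/(n_e·A·√(4πDt)) = 225/(0.38 × 162 × 80.64) = 0.04532 kg/m³.
(x−vt)²/(4Dt) = (-53.46)²/(4 × 0.224 × 2310) = 1.381; exp(−1.381) = 0.2513.
C = 0.04532 × 0.2513 = 0.0114 kg/m³.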